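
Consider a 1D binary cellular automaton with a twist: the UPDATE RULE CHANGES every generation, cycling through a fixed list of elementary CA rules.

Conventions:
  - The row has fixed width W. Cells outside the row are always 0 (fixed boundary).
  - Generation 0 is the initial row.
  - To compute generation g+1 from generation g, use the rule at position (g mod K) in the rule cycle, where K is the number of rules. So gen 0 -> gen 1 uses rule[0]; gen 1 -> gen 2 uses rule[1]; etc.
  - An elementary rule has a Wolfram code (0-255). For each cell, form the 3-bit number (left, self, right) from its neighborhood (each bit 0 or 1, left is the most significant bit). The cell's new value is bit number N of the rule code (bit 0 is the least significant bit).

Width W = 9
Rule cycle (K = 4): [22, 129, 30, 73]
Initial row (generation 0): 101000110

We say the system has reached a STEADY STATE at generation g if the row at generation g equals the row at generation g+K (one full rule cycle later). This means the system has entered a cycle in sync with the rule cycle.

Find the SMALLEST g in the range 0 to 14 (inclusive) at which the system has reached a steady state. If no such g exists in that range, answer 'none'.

Gen 0: 101000110
Gen 1 (rule 22): 101101001
Gen 2 (rule 129): 000000000
Gen 3 (rule 30): 000000000
Gen 4 (rule 73): 111111111
Gen 5 (rule 22): 000000000
Gen 6 (rule 129): 111111111
Gen 7 (rule 30): 100000000
Gen 8 (rule 73): 001111111
Gen 9 (rule 22): 010000000
Gen 10 (rule 129): 000111111
Gen 11 (rule 30): 001100000
Gen 12 (rule 73): 101101111
Gen 13 (rule 22): 100000000
Gen 14 (rule 129): 001111111
Gen 15 (rule 30): 011000000
Gen 16 (rule 73): 011011111
Gen 17 (rule 22): 100000000
Gen 18 (rule 129): 001111111

Answer: 13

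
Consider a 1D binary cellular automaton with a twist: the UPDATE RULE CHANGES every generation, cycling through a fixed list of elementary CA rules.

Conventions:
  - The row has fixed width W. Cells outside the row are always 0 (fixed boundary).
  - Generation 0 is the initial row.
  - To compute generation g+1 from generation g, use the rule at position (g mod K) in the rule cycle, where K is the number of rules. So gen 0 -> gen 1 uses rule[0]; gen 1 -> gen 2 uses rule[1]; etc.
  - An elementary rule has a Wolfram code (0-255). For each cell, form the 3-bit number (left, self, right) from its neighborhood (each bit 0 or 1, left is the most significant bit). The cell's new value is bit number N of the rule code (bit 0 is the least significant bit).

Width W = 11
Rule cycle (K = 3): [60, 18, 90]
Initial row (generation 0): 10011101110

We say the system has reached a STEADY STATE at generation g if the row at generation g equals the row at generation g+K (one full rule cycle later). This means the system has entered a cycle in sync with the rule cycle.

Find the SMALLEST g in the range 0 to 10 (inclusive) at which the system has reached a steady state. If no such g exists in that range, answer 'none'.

Answer: none

Derivation:
Gen 0: 10011101110
Gen 1 (rule 60): 11010011001
Gen 2 (rule 18): 00001100110
Gen 3 (rule 90): 00011111111
Gen 4 (rule 60): 00010000000
Gen 5 (rule 18): 00101000000
Gen 6 (rule 90): 01000100000
Gen 7 (rule 60): 01100110000
Gen 8 (rule 18): 10011001000
Gen 9 (rule 90): 01111110100
Gen 10 (rule 60): 01000001110
Gen 11 (rule 18): 10100010001
Gen 12 (rule 90): 00010101010
Gen 13 (rule 60): 00011111111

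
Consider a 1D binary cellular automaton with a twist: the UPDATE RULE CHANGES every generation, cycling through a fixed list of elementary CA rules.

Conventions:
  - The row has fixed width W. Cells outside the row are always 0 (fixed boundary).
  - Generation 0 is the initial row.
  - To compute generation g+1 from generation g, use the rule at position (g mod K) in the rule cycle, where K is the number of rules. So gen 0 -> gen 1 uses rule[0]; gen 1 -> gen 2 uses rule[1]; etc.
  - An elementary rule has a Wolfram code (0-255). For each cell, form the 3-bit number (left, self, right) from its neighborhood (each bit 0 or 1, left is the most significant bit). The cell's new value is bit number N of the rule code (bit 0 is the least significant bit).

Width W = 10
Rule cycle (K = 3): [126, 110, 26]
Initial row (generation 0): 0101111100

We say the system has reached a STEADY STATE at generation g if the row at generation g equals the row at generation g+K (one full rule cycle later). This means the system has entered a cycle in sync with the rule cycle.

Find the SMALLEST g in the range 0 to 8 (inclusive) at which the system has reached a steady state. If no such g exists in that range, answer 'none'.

Answer: none

Derivation:
Gen 0: 0101111100
Gen 1 (rule 126): 1111000110
Gen 2 (rule 110): 1001001110
Gen 3 (rule 26): 0110111001
Gen 4 (rule 126): 1111101111
Gen 5 (rule 110): 1000111001
Gen 6 (rule 26): 0101100110
Gen 7 (rule 126): 1111111111
Gen 8 (rule 110): 1000000001
Gen 9 (rule 26): 0100000010
Gen 10 (rule 126): 1110000111
Gen 11 (rule 110): 1010001101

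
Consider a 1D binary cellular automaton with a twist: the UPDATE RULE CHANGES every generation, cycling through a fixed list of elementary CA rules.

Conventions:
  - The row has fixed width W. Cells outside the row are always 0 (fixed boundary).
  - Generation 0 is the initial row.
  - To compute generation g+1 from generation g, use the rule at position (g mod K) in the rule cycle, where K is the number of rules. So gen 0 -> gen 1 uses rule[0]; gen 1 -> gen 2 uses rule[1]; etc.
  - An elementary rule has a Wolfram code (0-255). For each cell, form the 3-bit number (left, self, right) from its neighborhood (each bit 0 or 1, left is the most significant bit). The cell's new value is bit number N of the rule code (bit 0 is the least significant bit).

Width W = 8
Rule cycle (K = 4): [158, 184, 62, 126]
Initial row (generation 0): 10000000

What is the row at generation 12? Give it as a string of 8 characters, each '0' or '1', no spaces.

Answer: 11100111

Derivation:
Gen 0: 10000000
Gen 1 (rule 158): 11000000
Gen 2 (rule 184): 10100000
Gen 3 (rule 62): 11110000
Gen 4 (rule 126): 10011000
Gen 5 (rule 158): 11110100
Gen 6 (rule 184): 11101010
Gen 7 (rule 62): 10011111
Gen 8 (rule 126): 11110001
Gen 9 (rule 158): 11101011
Gen 10 (rule 184): 11010110
Gen 11 (rule 62): 10111101
Gen 12 (rule 126): 11100111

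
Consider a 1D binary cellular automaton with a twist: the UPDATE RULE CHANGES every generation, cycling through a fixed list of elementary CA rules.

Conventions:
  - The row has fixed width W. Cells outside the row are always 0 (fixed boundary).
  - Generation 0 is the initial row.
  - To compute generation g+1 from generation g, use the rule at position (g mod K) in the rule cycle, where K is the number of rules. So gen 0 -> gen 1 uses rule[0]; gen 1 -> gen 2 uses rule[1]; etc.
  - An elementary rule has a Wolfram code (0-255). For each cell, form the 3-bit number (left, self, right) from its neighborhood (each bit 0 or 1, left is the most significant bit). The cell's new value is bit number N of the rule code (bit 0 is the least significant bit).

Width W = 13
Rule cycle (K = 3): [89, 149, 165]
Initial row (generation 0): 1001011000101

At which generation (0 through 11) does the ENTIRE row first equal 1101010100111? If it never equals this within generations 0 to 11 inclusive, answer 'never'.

Answer: never

Derivation:
Gen 0: 1001011000101
Gen 1 (rule 89): 0100011110000
Gen 2 (rule 149): 0111001101111
Gen 3 (rule 165): 0010000010110
Gen 4 (rule 89): 1001111000111
Gen 5 (rule 149): 1100110110010
Gen 6 (rule 165): 0000001000010
Gen 7 (rule 89): 1111100111001
Gen 8 (rule 149): 0111010010101
Gen 9 (rule 165): 0010110011111
Gen 10 (rule 89): 1000111010001
Gen 11 (rule 149): 1110010011101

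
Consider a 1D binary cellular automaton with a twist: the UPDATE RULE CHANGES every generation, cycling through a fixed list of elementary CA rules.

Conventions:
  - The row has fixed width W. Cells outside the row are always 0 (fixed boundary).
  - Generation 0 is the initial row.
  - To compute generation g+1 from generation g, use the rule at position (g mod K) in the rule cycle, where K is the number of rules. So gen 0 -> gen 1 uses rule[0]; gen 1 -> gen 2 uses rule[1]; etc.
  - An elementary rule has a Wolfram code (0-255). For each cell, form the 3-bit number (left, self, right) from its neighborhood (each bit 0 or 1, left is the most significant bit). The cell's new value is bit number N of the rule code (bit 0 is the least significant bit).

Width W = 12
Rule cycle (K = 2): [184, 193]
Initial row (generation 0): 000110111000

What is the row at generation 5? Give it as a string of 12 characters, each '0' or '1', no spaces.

Answer: 000001000010

Derivation:
Gen 0: 000110111000
Gen 1 (rule 184): 000101110100
Gen 2 (rule 193): 110000110001
Gen 3 (rule 184): 101000101000
Gen 4 (rule 193): 000010000011
Gen 5 (rule 184): 000001000010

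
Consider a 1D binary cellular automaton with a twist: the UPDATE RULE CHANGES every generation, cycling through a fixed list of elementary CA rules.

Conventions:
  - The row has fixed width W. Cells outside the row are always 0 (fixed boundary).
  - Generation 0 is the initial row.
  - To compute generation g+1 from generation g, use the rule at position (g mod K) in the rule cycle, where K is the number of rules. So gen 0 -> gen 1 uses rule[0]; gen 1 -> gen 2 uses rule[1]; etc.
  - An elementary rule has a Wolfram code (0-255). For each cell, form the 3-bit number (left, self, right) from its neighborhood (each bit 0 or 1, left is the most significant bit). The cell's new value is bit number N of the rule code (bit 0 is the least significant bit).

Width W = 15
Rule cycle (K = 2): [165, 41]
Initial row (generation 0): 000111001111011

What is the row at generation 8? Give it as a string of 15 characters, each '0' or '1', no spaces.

Answer: 000111111110100

Derivation:
Gen 0: 000111001111011
Gen 1 (rule 165): 110010000110100
Gen 2 (rule 41): 100000110101001
Gen 3 (rule 165): 101110001111001
Gen 4 (rule 41): 011000101000000
Gen 5 (rule 165): 000010111011111
Gen 6 (rule 41): 111001100110000
Gen 7 (rule 165): 010000000000111
Gen 8 (rule 41): 000111111110100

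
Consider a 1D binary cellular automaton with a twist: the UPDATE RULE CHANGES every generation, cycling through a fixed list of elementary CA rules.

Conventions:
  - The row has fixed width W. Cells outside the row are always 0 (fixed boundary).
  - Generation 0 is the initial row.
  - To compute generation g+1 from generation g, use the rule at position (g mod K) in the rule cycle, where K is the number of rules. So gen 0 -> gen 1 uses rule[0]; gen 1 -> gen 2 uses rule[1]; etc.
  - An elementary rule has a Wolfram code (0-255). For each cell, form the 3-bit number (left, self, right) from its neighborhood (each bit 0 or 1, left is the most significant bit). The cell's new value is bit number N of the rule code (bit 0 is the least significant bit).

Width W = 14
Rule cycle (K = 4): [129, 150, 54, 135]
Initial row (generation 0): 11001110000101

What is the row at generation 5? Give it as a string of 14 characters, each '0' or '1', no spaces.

Answer: 01100010000000

Derivation:
Gen 0: 11001110000101
Gen 1 (rule 129): 00000100110000
Gen 2 (rule 150): 00001111001000
Gen 3 (rule 54): 00010000111100
Gen 4 (rule 135): 11110111011001
Gen 5 (rule 129): 01100010000000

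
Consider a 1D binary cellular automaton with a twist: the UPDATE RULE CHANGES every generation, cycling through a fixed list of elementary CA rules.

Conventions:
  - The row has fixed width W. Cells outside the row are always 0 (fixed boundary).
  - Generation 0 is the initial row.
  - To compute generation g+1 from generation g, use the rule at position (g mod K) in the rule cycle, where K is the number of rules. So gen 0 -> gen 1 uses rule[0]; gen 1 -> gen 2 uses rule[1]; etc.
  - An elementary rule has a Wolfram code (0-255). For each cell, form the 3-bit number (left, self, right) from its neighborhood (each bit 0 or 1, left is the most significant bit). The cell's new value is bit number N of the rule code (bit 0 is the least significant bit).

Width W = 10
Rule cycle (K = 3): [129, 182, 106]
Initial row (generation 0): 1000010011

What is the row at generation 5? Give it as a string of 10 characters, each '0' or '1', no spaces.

Answer: 0000101110

Derivation:
Gen 0: 1000010011
Gen 1 (rule 129): 0011000000
Gen 2 (rule 182): 0100100000
Gen 3 (rule 106): 1001000000
Gen 4 (rule 129): 0000011111
Gen 5 (rule 182): 0000101110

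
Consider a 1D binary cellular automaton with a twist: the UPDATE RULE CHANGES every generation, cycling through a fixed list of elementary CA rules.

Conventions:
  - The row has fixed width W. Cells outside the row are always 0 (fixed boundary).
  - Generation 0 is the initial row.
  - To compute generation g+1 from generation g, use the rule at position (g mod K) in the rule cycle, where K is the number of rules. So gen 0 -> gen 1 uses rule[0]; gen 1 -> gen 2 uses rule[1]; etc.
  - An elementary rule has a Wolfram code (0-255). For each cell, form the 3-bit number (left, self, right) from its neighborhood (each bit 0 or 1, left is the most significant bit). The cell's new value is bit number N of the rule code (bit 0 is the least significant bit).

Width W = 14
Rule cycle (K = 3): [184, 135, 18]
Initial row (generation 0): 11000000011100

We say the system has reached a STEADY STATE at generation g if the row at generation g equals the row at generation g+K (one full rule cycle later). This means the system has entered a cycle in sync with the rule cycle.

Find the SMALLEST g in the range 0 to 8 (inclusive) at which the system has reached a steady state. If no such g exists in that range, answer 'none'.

Answer: 7

Derivation:
Gen 0: 11000000011100
Gen 1 (rule 184): 10100000011010
Gen 2 (rule 135): 10101111100010
Gen 3 (rule 18): 00000000010101
Gen 4 (rule 184): 00000000001010
Gen 5 (rule 135): 11111111111010
Gen 6 (rule 18): 00000000000001
Gen 7 (rule 184): 00000000000000
Gen 8 (rule 135): 11111111111111
Gen 9 (rule 18): 00000000000000
Gen 10 (rule 184): 00000000000000
Gen 11 (rule 135): 11111111111111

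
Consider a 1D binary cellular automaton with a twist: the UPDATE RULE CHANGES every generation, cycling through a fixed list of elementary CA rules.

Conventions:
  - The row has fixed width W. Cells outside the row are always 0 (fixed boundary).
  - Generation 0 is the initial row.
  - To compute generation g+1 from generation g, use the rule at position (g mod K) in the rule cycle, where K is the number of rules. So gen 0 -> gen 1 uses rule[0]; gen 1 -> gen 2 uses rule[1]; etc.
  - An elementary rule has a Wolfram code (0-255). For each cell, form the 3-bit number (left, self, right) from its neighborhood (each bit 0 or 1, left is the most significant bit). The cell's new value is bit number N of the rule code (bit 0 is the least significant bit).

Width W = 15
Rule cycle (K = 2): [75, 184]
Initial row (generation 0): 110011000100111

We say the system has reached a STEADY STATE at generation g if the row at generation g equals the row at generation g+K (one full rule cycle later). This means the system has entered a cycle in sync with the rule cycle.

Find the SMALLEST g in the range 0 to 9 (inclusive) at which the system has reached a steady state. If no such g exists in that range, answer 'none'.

Gen 0: 110011000100111
Gen 1 (rule 75): 110111011001101
Gen 2 (rule 184): 101110110101010
Gen 3 (rule 75): 001010110000000
Gen 4 (rule 184): 000101101000000
Gen 5 (rule 75): 111001100011111
Gen 6 (rule 184): 110101010011110
Gen 7 (rule 75): 110000000110010
Gen 8 (rule 184): 101000000101001
Gen 9 (rule 75): 000011111000010
Gen 10 (rule 184): 000011110100001
Gen 11 (rule 75): 111110010001110

Answer: none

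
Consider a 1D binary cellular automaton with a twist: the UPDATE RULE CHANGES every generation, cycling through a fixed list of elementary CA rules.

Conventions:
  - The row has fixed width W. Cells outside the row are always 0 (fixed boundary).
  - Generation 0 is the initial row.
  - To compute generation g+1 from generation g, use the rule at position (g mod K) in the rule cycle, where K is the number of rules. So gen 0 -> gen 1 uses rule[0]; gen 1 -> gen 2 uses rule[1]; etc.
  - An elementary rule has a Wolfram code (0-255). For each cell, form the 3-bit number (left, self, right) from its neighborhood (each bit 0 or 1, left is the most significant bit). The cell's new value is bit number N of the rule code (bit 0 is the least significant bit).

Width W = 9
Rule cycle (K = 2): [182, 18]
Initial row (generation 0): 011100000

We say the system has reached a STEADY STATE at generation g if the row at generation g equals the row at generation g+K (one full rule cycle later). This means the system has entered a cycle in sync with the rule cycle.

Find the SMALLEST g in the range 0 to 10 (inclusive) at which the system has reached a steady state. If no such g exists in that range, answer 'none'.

Gen 0: 011100000
Gen 1 (rule 182): 101010000
Gen 2 (rule 18): 000001000
Gen 3 (rule 182): 000011100
Gen 4 (rule 18): 000100010
Gen 5 (rule 182): 001110111
Gen 6 (rule 18): 010000000
Gen 7 (rule 182): 111000000
Gen 8 (rule 18): 000100000
Gen 9 (rule 182): 001110000
Gen 10 (rule 18): 010001000
Gen 11 (rule 182): 111011100
Gen 12 (rule 18): 000000010

Answer: none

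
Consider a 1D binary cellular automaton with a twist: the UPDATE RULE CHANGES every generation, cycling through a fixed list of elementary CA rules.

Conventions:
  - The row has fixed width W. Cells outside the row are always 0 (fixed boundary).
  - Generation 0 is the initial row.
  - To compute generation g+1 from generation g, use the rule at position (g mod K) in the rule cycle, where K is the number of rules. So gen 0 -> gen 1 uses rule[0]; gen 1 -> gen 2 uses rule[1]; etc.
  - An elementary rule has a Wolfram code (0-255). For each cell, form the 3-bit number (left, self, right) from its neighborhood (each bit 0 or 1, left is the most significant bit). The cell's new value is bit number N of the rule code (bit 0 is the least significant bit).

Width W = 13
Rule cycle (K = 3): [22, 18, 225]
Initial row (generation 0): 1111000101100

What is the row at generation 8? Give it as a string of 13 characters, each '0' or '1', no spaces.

Gen 0: 1111000101100
Gen 1 (rule 22): 0000101100010
Gen 2 (rule 18): 0001000010101
Gen 3 (rule 225): 1100011001010
Gen 4 (rule 22): 0010100111011
Gen 5 (rule 18): 0100011000000
Gen 6 (rule 225): 0001001011111
Gen 7 (rule 22): 0011111000000
Gen 8 (rule 18): 0100000100000

Answer: 0100000100000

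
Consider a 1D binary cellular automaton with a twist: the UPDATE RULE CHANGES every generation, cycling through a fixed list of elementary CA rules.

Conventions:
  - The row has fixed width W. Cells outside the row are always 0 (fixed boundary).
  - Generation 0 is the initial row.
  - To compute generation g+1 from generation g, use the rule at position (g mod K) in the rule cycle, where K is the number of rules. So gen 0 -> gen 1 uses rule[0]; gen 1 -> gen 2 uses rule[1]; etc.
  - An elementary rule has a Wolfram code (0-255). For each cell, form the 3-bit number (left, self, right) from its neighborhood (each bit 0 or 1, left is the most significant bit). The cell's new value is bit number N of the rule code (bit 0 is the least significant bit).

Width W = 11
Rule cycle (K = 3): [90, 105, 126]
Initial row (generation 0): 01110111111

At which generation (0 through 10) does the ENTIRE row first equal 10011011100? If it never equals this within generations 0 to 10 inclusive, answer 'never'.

Gen 0: 01110111111
Gen 1 (rule 90): 11010100001
Gen 2 (rule 105): 11101001100
Gen 3 (rule 126): 10111111110
Gen 4 (rule 90): 00100000011
Gen 5 (rule 105): 10001111011
Gen 6 (rule 126): 11011001111
Gen 7 (rule 90): 11011111001
Gen 8 (rule 105): 11110001000
Gen 9 (rule 126): 10011011100
Gen 10 (rule 90): 01111010110

Answer: 9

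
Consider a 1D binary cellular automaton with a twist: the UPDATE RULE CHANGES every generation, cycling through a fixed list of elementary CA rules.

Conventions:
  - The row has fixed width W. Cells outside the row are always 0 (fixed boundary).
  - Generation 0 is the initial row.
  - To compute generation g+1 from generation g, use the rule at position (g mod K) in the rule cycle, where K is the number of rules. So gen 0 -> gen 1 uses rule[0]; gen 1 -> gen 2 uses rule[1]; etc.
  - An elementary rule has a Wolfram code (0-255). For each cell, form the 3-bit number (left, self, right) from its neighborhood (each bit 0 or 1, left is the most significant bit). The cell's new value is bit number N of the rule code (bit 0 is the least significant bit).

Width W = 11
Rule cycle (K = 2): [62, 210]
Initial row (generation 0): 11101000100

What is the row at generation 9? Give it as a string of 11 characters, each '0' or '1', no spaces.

Gen 0: 11101000100
Gen 1 (rule 62): 10011101110
Gen 2 (rule 210): 01101100111
Gen 3 (rule 62): 11011011100
Gen 4 (rule 210): 01001001110
Gen 5 (rule 62): 11111111001
Gen 6 (rule 210): 01111111110
Gen 7 (rule 62): 11000000001
Gen 8 (rule 210): 01100000010
Gen 9 (rule 62): 11010000111

Answer: 11010000111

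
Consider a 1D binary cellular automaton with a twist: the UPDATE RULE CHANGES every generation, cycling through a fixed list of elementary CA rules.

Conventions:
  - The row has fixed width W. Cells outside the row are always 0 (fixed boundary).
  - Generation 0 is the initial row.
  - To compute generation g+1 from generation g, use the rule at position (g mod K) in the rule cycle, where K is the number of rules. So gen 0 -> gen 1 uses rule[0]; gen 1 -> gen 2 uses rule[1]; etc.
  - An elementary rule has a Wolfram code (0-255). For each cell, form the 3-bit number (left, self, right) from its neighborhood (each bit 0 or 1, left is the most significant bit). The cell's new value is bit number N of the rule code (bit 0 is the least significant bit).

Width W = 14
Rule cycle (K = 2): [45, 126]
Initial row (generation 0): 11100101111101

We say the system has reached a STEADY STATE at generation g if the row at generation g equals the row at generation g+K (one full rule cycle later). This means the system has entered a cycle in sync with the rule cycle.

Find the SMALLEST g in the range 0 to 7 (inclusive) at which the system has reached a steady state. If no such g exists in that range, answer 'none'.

Gen 0: 11100101111101
Gen 1 (rule 45): 10000111000011
Gen 2 (rule 126): 11001101100111
Gen 3 (rule 45): 10001011000100
Gen 4 (rule 126): 11011111101110
Gen 5 (rule 45): 10110000011000
Gen 6 (rule 126): 11111000111100
Gen 7 (rule 45): 10000010100001
Gen 8 (rule 126): 11000111110011
Gen 9 (rule 45): 10010100000010

Answer: none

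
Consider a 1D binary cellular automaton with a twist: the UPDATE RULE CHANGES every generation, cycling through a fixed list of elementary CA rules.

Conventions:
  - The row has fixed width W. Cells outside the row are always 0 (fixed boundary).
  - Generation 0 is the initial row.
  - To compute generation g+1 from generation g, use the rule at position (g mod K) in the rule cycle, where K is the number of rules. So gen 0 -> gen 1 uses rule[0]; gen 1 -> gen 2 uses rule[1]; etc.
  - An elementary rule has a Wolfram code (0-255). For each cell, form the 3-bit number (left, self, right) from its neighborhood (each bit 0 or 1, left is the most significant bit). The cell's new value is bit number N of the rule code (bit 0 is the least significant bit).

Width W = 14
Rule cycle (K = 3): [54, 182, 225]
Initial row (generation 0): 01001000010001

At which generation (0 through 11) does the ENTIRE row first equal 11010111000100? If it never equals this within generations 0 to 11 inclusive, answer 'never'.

Gen 0: 01001000010001
Gen 1 (rule 54): 11111100111011
Gen 2 (rule 182): 01111011010100
Gen 3 (rule 225): 00111101101001
Gen 4 (rule 54): 01000010011111
Gen 5 (rule 182): 11100111101110
Gen 6 (rule 225): 01100011110110
Gen 7 (rule 54): 10010100001001
Gen 8 (rule 182): 11111110011111
Gen 9 (rule 225): 01111110001111
Gen 10 (rule 54): 10000001010000
Gen 11 (rule 182): 11000011111000

Answer: never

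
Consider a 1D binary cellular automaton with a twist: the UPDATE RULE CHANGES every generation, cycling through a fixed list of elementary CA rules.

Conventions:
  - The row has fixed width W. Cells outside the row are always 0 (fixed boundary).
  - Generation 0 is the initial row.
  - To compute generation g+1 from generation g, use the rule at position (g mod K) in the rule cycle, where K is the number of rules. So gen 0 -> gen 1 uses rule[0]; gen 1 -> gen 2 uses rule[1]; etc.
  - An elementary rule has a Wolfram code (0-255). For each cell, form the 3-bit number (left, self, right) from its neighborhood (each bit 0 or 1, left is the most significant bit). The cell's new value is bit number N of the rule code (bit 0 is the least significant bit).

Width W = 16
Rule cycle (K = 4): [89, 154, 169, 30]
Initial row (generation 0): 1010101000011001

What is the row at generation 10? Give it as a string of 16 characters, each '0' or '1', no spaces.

Gen 0: 1010101000011001
Gen 1 (rule 89): 0000000111011100
Gen 2 (rule 154): 0000001110011010
Gen 3 (rule 169): 1111101100010100
Gen 4 (rule 30): 1000001010110110
Gen 5 (rule 89): 0111100000110111
Gen 6 (rule 154): 1111010001100110
Gen 7 (rule 169): 1110100101000100
Gen 8 (rule 30): 1000111101101110
Gen 9 (rule 89): 0110100101101011
Gen 10 (rule 154): 1100011001000010

Answer: 1100011001000010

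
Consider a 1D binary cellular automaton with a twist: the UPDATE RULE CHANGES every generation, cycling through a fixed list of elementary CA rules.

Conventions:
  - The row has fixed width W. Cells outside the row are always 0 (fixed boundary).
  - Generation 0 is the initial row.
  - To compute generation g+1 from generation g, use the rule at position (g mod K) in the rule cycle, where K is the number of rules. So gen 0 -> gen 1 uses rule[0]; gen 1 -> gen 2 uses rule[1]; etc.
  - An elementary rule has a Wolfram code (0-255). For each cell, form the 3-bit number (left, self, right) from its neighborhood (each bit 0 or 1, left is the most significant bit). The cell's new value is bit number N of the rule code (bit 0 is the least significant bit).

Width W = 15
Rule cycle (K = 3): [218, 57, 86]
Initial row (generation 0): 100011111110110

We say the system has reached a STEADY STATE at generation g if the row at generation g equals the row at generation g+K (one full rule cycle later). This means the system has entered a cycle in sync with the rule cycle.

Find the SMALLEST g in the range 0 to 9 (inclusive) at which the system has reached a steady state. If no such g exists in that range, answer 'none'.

Answer: none

Derivation:
Gen 0: 100011111110110
Gen 1 (rule 218): 010111111110111
Gen 2 (rule 57): 001100000001100
Gen 3 (rule 86): 010110000010110
Gen 4 (rule 218): 100111000100111
Gen 5 (rule 57): 010100110010100
Gen 6 (rule 86): 110111011110110
Gen 7 (rule 218): 110111011110111
Gen 8 (rule 57): 101100110001100
Gen 9 (rule 86): 100111011010110
Gen 10 (rule 218): 011111011000111
Gen 11 (rule 57): 010000110110100
Gen 12 (rule 86): 111001010010110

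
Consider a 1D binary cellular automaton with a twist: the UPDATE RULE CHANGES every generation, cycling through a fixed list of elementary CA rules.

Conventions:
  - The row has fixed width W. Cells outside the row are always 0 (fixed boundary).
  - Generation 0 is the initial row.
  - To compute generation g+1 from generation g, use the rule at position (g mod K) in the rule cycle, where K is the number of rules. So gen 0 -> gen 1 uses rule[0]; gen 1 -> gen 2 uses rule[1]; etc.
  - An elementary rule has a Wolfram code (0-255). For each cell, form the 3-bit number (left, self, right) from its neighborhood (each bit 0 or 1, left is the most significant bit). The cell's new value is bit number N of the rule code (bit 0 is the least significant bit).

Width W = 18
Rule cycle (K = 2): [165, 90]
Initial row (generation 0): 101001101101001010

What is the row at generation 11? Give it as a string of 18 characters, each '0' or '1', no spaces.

Gen 0: 101001101101001010
Gen 1 (rule 165): 111000010011001110
Gen 2 (rule 90): 101100101111111011
Gen 3 (rule 165): 110000110111110100
Gen 4 (rule 90): 111001110100010010
Gen 5 (rule 165): 010000101101010010
Gen 6 (rule 90): 101001001100001101
Gen 7 (rule 165): 111001000001100011
Gen 8 (rule 90): 101110100011110111
Gen 9 (rule 165): 110101101001101010
Gen 10 (rule 90): 110001100111100001
Gen 11 (rule 165): 000100000011001101

Answer: 000100000011001101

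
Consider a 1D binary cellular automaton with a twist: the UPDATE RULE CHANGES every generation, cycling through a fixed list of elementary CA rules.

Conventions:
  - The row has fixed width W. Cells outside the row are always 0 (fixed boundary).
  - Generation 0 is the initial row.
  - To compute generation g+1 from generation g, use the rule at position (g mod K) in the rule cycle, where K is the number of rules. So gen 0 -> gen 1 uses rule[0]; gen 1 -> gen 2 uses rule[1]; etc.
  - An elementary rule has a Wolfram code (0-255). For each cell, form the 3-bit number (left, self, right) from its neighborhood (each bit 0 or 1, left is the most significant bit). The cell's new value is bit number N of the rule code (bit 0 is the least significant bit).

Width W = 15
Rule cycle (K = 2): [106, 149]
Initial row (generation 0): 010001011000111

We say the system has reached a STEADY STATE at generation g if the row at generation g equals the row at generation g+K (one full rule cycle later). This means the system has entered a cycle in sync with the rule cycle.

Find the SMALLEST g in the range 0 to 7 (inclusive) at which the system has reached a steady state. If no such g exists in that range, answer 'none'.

Gen 0: 010001011000111
Gen 1 (rule 106): 100010111001101
Gen 2 (rule 149): 111010010100001
Gen 3 (rule 106): 101100101000010
Gen 4 (rule 149): 100010101111011
Gen 5 (rule 106): 000101011001111
Gen 6 (rule 149): 110101000100110
Gen 7 (rule 106): 111010001001110
Gen 8 (rule 149): 010011101100101
Gen 9 (rule 106): 100110111101010

Answer: none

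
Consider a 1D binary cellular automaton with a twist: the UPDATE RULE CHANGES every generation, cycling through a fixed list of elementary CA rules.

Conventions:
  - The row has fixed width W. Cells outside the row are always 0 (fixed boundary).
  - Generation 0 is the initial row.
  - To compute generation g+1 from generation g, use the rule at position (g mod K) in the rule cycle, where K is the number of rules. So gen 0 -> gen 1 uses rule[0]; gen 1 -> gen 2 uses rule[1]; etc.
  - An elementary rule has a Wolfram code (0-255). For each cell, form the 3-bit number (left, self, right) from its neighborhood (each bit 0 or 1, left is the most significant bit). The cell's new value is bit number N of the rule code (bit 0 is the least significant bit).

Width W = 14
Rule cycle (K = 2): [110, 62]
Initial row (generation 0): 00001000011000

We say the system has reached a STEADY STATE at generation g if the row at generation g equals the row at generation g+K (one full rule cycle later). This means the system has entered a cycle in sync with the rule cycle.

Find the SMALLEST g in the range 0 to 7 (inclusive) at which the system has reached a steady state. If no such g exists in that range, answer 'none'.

Gen 0: 00001000011000
Gen 1 (rule 110): 00011000111000
Gen 2 (rule 62): 00110101100100
Gen 3 (rule 110): 01111111101100
Gen 4 (rule 62): 11000000011010
Gen 5 (rule 110): 11000000111110
Gen 6 (rule 62): 10100001100001
Gen 7 (rule 110): 11100011100011
Gen 8 (rule 62): 10010110010110
Gen 9 (rule 110): 10111110111110

Answer: none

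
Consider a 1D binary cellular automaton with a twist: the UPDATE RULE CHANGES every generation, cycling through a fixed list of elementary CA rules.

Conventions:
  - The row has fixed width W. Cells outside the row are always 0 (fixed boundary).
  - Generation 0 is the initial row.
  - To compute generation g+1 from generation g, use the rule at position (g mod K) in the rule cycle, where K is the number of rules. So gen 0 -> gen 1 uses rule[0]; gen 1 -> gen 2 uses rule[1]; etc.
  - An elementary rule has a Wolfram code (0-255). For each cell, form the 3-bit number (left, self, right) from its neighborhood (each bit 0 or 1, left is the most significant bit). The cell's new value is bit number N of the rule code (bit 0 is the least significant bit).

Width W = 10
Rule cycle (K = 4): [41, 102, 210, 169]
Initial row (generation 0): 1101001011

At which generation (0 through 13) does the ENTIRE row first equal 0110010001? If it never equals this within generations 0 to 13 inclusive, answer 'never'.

Gen 0: 1101001011
Gen 1 (rule 41): 1010000110
Gen 2 (rule 102): 1110001010
Gen 3 (rule 210): 0111010001
Gen 4 (rule 169): 0110100100
Gen 5 (rule 41): 0101000001
Gen 6 (rule 102): 1111000011
Gen 7 (rule 210): 0111100101
Gen 8 (rule 169): 0111000010
Gen 9 (rule 41): 0100011000
Gen 10 (rule 102): 1100101000
Gen 11 (rule 210): 0111000100
Gen 12 (rule 169): 0110010001
Gen 13 (rule 41): 0100000100

Answer: 12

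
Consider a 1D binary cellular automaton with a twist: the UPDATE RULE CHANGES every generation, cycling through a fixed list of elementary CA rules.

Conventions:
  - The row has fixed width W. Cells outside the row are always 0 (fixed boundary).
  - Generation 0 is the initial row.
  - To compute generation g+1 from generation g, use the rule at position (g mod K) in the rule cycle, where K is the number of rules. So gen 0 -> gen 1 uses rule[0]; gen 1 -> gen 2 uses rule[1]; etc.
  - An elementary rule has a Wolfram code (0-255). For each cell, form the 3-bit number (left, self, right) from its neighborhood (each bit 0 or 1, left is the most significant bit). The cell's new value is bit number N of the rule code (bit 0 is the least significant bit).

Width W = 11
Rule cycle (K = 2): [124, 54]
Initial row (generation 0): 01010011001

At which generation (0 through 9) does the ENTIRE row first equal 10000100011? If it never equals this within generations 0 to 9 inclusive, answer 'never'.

Gen 0: 01010011001
Gen 1 (rule 124): 01111011101
Gen 2 (rule 54): 10000100011
Gen 3 (rule 124): 11000110011
Gen 4 (rule 54): 00101001100
Gen 5 (rule 124): 00111101110
Gen 6 (rule 54): 01000010001
Gen 7 (rule 124): 01100011001
Gen 8 (rule 54): 10010100111
Gen 9 (rule 124): 11011110101

Answer: 2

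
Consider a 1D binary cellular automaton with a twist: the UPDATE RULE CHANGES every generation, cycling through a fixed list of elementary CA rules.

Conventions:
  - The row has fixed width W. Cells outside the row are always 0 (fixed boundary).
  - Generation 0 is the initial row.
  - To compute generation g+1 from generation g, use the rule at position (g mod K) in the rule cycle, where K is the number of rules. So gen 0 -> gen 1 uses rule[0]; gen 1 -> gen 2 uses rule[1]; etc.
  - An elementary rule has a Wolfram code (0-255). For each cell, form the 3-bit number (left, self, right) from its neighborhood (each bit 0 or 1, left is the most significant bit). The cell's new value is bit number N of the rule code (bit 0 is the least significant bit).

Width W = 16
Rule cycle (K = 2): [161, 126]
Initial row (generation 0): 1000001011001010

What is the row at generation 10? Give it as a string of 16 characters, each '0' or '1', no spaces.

Answer: 0011011110011111

Derivation:
Gen 0: 1000001011001010
Gen 1 (rule 161): 0011100100000100
Gen 2 (rule 126): 0110111110001110
Gen 3 (rule 161): 0001011100100100
Gen 4 (rule 126): 0011110111111110
Gen 5 (rule 161): 1001101011111100
Gen 6 (rule 126): 1111111110000110
Gen 7 (rule 161): 0111111100110000
Gen 8 (rule 126): 1100000111111000
Gen 9 (rule 161): 0001110011110011
Gen 10 (rule 126): 0011011110011111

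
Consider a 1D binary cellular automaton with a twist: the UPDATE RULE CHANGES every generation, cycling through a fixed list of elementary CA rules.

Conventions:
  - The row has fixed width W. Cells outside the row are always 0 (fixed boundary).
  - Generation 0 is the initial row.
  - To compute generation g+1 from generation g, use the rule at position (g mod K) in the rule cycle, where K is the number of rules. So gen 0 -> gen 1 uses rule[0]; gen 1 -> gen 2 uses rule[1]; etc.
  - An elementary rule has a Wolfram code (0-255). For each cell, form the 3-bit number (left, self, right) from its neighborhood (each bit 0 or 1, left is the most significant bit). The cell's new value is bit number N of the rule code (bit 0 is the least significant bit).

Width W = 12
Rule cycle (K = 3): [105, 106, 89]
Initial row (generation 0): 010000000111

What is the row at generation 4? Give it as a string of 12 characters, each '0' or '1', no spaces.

Answer: 011001111000

Derivation:
Gen 0: 010000000111
Gen 1 (rule 105): 000111110101
Gen 2 (rule 106): 001100011010
Gen 3 (rule 89): 101111011001
Gen 4 (rule 105): 011001111000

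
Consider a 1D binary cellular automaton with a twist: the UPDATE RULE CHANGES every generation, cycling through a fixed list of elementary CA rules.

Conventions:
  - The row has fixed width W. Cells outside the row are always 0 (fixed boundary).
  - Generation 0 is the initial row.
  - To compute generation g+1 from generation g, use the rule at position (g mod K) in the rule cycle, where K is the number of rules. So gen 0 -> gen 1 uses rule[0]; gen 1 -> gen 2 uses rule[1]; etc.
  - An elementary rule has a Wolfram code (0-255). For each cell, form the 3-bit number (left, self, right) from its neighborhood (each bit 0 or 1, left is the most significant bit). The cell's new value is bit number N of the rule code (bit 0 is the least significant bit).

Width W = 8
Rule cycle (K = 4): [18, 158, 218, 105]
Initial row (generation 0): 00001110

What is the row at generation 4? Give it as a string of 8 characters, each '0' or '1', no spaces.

Gen 0: 00001110
Gen 1 (rule 18): 00010001
Gen 2 (rule 158): 00111011
Gen 3 (rule 218): 01111011
Gen 4 (rule 105): 01001111

Answer: 01001111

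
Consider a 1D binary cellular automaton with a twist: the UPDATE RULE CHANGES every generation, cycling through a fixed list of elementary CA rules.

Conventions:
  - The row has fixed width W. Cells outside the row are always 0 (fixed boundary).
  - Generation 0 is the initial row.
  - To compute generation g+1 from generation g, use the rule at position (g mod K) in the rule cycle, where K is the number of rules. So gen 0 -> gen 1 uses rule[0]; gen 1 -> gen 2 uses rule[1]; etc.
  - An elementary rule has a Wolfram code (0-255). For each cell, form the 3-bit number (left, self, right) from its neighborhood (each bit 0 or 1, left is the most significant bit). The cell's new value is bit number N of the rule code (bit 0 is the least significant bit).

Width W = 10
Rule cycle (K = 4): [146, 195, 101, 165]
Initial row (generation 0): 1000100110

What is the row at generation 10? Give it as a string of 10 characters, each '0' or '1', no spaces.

Answer: 1011101100

Derivation:
Gen 0: 1000100110
Gen 1 (rule 146): 0101011001
Gen 2 (rule 195): 1000001010
Gen 3 (rule 101): 1011101110
Gen 4 (rule 165): 1101010100
Gen 5 (rule 146): 0000000010
Gen 6 (rule 195): 1111111100
Gen 7 (rule 101): 0000000101
Gen 8 (rule 165): 1111110111
Gen 9 (rule 146): 0111100010
Gen 10 (rule 195): 1011101100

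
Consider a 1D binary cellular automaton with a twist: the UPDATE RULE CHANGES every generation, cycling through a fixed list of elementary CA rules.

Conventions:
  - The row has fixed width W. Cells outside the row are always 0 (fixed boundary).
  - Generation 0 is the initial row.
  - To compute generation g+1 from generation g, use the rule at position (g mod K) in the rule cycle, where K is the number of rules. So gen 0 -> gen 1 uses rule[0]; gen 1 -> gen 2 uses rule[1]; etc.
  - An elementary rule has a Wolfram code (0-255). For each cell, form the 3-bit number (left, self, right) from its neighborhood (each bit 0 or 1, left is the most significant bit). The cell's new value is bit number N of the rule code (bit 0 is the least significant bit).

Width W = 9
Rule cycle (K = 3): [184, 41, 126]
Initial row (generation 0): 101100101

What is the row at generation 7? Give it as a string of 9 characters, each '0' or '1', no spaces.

Answer: 101111110

Derivation:
Gen 0: 101100101
Gen 1 (rule 184): 011010010
Gen 2 (rule 41): 010100000
Gen 3 (rule 126): 111110000
Gen 4 (rule 184): 111101000
Gen 5 (rule 41): 100010011
Gen 6 (rule 126): 110111111
Gen 7 (rule 184): 101111110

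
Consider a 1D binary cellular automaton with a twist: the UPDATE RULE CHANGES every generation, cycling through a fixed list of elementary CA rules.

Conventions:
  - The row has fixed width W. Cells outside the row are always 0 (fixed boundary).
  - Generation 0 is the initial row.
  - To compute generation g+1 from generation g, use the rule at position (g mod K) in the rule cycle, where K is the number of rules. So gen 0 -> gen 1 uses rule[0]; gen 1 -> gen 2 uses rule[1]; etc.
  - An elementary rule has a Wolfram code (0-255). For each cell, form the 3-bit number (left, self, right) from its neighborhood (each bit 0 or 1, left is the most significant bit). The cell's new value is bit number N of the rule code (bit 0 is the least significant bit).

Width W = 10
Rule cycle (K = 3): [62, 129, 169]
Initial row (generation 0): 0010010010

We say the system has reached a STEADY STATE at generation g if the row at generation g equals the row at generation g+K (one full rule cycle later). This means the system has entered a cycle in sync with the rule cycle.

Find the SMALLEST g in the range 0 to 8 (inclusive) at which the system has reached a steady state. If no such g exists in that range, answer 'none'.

Gen 0: 0010010010
Gen 1 (rule 62): 0111111111
Gen 2 (rule 129): 0011111110
Gen 3 (rule 169): 1011111100
Gen 4 (rule 62): 1110000010
Gen 5 (rule 129): 0100111000
Gen 6 (rule 169): 0000110011
Gen 7 (rule 62): 0001101110
Gen 8 (rule 129): 1100000100
Gen 9 (rule 169): 1001110001
Gen 10 (rule 62): 1111001011
Gen 11 (rule 129): 0110000000

Answer: none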